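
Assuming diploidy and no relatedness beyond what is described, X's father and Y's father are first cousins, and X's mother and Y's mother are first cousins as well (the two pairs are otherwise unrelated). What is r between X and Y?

0.0625

Relatedness sums over independent paths through distinct common ancestors.
X and Y are related in two ways: second cousins through their fathers (r = 1/32) and second cousins through their mothers (r = 1/32).
r = 1/32 + 1/32 = 0.0625.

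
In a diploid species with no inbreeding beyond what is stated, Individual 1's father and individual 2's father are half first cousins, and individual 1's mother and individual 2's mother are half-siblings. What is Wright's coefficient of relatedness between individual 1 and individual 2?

Independent pedigree routes through distinct common ancestors add.
Individual 1 and individual 2 are related in two ways: half second cousins through their fathers (r = 1/64) and half first cousins through their mothers (r = 1/16).
r = 1/64 + 1/16 = 5/64 = 0.078125.

0.078125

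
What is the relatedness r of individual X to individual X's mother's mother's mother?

0.125

Each parent–offspring link contributes a factor of 1/2, and independent paths through distinct common ancestors add.
Three parent–offspring links: r = (1/2)^3 = 1/8.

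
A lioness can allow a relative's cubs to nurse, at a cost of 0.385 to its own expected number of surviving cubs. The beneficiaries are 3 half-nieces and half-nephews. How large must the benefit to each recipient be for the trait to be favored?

r to a half-niece or half-nephew = 1/8 (half-aunt/uncle↔niece/nephew: one path of length 3: r = (1/2)^3 = 1/8).
Hamilton's rule with n recipients of equal r: n·r·B > C, so B > C/(n·r) = 0.385/(3·0.125) = 1.0267.

1.0267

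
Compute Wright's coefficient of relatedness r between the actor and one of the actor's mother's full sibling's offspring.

0.125

Each parent–offspring link contributes a factor of 1/2, and independent paths through distinct common ancestors add.
First cousins share one grandparent pair — two paths of length 4: r = 2·(1/2)^4 = 1/8.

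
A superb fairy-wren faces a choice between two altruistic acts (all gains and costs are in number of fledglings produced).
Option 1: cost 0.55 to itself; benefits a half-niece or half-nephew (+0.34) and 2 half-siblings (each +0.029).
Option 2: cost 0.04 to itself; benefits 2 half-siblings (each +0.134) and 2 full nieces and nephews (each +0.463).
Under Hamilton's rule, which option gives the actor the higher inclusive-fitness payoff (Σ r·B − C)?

Option 1: r to a half-niece or half-nephew = 0.125.
Option 1: r to a half-sibling = 0.25.
Option 1: Σ r·B − C = (1·0.125·0.34 + 2·0.25·0.029) − 0.55 = -0.493.
Option 2: r to a half-sibling = 0.25.
Option 2: r to a full niece or nephew = 0.25.
Option 2: Σ r·B − C = (2·0.25·0.134 + 2·0.25·0.463) − 0.04 = 0.2585.
Option 2 has the higher net inclusive-fitness payoff.

Option 2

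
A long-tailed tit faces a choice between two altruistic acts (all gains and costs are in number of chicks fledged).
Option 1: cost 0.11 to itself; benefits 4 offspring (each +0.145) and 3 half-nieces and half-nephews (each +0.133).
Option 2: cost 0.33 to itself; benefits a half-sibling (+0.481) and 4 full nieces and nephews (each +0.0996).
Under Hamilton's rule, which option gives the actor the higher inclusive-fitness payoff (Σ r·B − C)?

Option 1

Option 1: r to an offspring = 0.5.
Option 1: r to a half-niece or half-nephew = 0.125.
Option 1: Σ r·B − C = (4·0.5·0.145 + 3·0.125·0.133) − 0.11 = 0.229875.
Option 2: r to a half-sibling = 0.25.
Option 2: r to a full niece or nephew = 0.25.
Option 2: Σ r·B − C = (1·0.25·0.481 + 4·0.25·0.0996) − 0.33 = -0.11015.
Option 1 has the higher net inclusive-fitness payoff.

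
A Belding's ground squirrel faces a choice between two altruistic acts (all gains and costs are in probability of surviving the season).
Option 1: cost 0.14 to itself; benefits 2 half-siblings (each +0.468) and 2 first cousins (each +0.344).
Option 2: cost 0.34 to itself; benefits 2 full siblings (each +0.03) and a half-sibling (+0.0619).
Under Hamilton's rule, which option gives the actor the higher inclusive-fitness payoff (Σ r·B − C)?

Option 1

Option 1: r to a half-sibling = 0.25.
Option 1: r to a first cousin = 0.125.
Option 1: Σ r·B − C = (2·0.25·0.468 + 2·0.125·0.344) − 0.14 = 0.18.
Option 2: r to a full sibling = 0.5.
Option 2: r to a half-sibling = 0.25.
Option 2: Σ r·B − C = (2·0.5·0.03 + 1·0.25·0.0619) − 0.34 = -0.294525.
Option 1 has the higher net inclusive-fitness payoff.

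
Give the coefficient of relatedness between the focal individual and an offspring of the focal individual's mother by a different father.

0.25

Each parent–offspring link contributes a factor of 1/2, and independent paths through distinct common ancestors add.
Half-sibs share one parent — one path of length 2: r = (1/2)^2 = 1/4.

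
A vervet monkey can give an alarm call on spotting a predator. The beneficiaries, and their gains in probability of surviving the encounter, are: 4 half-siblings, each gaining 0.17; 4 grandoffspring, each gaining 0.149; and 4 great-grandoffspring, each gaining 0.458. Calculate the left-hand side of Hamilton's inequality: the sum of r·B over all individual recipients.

r to a half-sibling = 1/4 (half-sibs share one parent — one path of length 2: r = (1/2)^2 = 1/4).
r to a grandoffspring = 0.25 (two parent–offspring links: r = (1/2)^2 = 1/4).
r to a great-grandoffspring = 0.125 (three parent–offspring links: r = (1/2)^3 = 1/8).
Summing one r·B term per recipient: 4·0.25·0.17 + 4·0.25·0.149 + 4·0.125·0.458 = 0.548.

0.548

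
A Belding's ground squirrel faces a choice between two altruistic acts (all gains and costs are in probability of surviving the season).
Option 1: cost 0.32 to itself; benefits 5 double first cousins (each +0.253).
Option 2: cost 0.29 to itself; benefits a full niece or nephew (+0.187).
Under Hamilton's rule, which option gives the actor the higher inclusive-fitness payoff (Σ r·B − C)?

Option 1

Option 1: r to a double first cousin = 0.25.
Option 1: Σ r·B − C = (5·0.25·0.253) − 0.32 = -0.00375.
Option 2: r to a full niece or nephew = 0.25.
Option 2: Σ r·B − C = (1·0.25·0.187) − 0.29 = -0.24325.
Option 1 has the higher net inclusive-fitness payoff.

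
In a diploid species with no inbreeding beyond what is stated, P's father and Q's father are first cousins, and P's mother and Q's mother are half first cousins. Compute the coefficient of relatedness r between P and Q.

Independent pedigree routes through distinct common ancestors add.
P and Q are related in two ways: second cousins through their fathers (r = 1/32) and half second cousins through their mothers (r = 1/64).
r = 1/32 + 1/64 = 3/64 = 0.046875.

0.046875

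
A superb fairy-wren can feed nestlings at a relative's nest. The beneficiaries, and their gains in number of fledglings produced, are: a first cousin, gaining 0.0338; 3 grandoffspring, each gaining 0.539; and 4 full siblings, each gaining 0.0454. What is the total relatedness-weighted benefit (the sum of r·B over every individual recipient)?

0.499275

r to a first cousin = 1/8 (first cousins share one grandparent pair — two paths of length 4: r = 2·(1/2)^4 = 1/8).
r to a grandoffspring = 1/4 (two parent–offspring links: r = (1/2)^2 = 1/4).
r to a full sibling = 1/2 (full sibs share both parents — two paths of length 2: r = 2·(1/2)^2 = 1/2).
Summing one r·B term per recipient: 1·0.125·0.0338 + 3·0.25·0.539 + 4·0.5·0.0454 = 0.499275.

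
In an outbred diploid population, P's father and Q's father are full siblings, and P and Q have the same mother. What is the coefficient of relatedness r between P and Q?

With two independent routes of shared ancestry, r is the sum of the two contributions.
P and Q are related in two ways: first cousins through their fathers (r = 1/8) and half-sibs through their shared mother (r = 1/4).
r = 1/8 + 1/4 = 0.375.

0.375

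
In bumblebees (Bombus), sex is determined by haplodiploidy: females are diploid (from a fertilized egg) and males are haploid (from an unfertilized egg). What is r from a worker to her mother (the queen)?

One meiotic link between diploid queen and diploid daughter: r = 1/2.

0.5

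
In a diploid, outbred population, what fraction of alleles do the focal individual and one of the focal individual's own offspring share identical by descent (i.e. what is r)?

Each parent–offspring link contributes a factor of 1/2, and independent paths through distinct common ancestors add.
One parent–offspring link: r = (1/2)^1 = 1/2.

0.5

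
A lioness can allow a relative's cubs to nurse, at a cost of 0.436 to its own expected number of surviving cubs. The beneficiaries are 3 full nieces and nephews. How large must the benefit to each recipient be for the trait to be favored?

r to a full niece or nephew = 0.25 (full aunt/uncle↔niece/nephew: two paths of length 3 through the shared grandparent pair: r = 2·(1/2)^3 = 1/4).
Hamilton's rule with n recipients of equal r: n·r·B > C, so B > C/(n·r) = 0.436/(3·0.25) = 0.5813.

0.5813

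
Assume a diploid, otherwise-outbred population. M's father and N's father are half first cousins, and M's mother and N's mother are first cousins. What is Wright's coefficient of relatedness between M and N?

0.046875

With two independent routes of shared ancestry, r is the sum of the two contributions.
M and N are related in two ways: half second cousins through their fathers (r = 1/64) and second cousins through their mothers (r = 1/32).
r = 1/64 + 1/32 = 3/64 = 0.046875.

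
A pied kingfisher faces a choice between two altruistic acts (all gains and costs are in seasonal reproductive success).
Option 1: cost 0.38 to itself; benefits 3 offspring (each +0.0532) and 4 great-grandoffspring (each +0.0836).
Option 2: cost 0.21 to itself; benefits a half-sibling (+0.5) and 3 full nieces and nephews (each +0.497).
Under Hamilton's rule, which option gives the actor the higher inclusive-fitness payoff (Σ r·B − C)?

Option 2

Option 1: r to an offspring = 0.5.
Option 1: r to a great-grandoffspring = 0.125.
Option 1: Σ r·B − C = (3·0.5·0.0532 + 4·0.125·0.0836) − 0.38 = -0.2584.
Option 2: r to a half-sibling = 0.25.
Option 2: r to a full niece or nephew = 0.25.
Option 2: Σ r·B − C = (1·0.25·0.5 + 3·0.25·0.497) − 0.21 = 0.28775.
Option 2 has the higher net inclusive-fitness payoff.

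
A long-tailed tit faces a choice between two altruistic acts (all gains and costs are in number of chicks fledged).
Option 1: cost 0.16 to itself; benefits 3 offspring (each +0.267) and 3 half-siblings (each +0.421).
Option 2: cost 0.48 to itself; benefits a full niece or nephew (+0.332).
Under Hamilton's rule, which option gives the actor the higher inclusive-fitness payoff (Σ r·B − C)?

Option 1

Option 1: r to an offspring = 0.5.
Option 1: r to a half-sibling = 0.25.
Option 1: Σ r·B − C = (3·0.5·0.267 + 3·0.25·0.421) − 0.16 = 0.55625.
Option 2: r to a full niece or nephew = 0.25.
Option 2: Σ r·B − C = (1·0.25·0.332) − 0.48 = -0.397.
Option 1 has the higher net inclusive-fitness payoff.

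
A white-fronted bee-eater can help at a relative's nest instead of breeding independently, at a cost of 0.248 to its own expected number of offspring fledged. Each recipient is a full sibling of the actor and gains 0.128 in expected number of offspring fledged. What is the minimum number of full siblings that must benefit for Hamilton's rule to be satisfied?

r to a full sibling = 0.5 (full sibs share both parents — two paths of length 2: r = 2·(1/2)^2 = 1/2).
Hamilton's rule: n·r·B > C  ⇒  n > C/(r·B) = 0.248/(0.5·0.128) = 3.875.
The smallest integer exceeding 3.875 is 4.

4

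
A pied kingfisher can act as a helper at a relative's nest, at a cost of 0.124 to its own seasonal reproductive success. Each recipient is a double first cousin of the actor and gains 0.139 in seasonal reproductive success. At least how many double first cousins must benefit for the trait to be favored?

4

r to a double first cousin = 0.25 (double first cousins share both grandparent pairs — four paths of length 4: r = 4·(1/2)^4 = 1/4).
Hamilton's rule: n·r·B > C  ⇒  n > C/(r·B) = 0.124/(0.25·0.139) = 3.568.
The smallest integer exceeding 3.568 is 4.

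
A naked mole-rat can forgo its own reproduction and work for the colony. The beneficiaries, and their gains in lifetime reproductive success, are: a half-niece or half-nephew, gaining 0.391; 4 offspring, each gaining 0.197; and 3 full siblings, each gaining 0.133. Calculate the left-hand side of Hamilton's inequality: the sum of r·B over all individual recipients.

0.642375

r to a half-niece or half-nephew = 1/8 (half-aunt/uncle↔niece/nephew: one path of length 3: r = (1/2)^3 = 1/8).
r to an offspring = 0.5 (one parent–offspring link: r = (1/2)^1 = 1/2).
r to a full sibling = 1/2 (full sibs share both parents — two paths of length 2: r = 2·(1/2)^2 = 1/2).
Summing one r·B term per recipient: 1·0.125·0.391 + 4·0.5·0.197 + 3·0.5·0.133 = 0.642375.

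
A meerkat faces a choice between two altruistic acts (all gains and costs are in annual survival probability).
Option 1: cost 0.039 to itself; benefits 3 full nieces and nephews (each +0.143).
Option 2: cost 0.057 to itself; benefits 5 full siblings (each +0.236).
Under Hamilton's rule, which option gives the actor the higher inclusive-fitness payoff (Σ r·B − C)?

Option 2

Option 1: r to a full niece or nephew = 0.25.
Option 1: Σ r·B − C = (3·0.25·0.143) − 0.039 = 0.06825.
Option 2: r to a full sibling = 0.5.
Option 2: Σ r·B − C = (5·0.5·0.236) − 0.057 = 0.533.
Option 2 has the higher net inclusive-fitness payoff.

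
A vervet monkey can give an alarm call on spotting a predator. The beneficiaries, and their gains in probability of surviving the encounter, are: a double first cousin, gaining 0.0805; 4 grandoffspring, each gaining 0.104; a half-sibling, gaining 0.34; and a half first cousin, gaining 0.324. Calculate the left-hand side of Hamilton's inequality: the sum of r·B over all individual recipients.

0.229375

r to a double first cousin = 1/4 (double first cousins share both grandparent pairs — four paths of length 4: r = 4·(1/2)^4 = 1/4).
r to a grandoffspring = 0.25 (two parent–offspring links: r = (1/2)^2 = 1/4).
r to a half-sibling = 0.25 (half-sibs share one parent — one path of length 2: r = (1/2)^2 = 1/4).
r to a half first cousin = 0.0625 (half first cousins share one grandparent — one path of length 4: r = (1/2)^4 = 1/16).
Summing one r·B term per recipient: 1·0.25·0.0805 + 4·0.25·0.104 + 1·0.25·0.34 + 1·0.0625·0.324 = 0.229375.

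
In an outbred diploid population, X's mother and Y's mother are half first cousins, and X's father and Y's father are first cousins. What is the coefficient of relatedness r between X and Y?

0.046875

With two independent routes of shared ancestry, r is the sum of the two contributions.
X and Y are related in two ways: half second cousins through their mothers (r = 1/64) and second cousins through their fathers (r = 1/32).
r = 1/64 + 1/32 = 3/64 = 0.046875.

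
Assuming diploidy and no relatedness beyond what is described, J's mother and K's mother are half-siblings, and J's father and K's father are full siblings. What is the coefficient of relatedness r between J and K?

Relatedness sums over independent paths through distinct common ancestors.
J and K are related in two ways: half first cousins through their mothers (r = 1/16) and first cousins through their fathers (r = 1/8).
r = 1/16 + 1/8 = 0.1875.

0.1875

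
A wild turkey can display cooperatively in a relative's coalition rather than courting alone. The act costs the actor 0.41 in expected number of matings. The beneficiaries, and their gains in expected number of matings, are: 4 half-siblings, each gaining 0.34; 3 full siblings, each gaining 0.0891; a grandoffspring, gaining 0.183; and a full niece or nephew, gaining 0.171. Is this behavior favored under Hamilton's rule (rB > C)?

Yes

Hamilton's rule: the trait is favored when the sum of r·B over every recipient exceeds the actor's cost C.
r to a half-sibling = 0.25 (half-sibs share one parent — one path of length 2: r = (1/2)^2 = 1/4).
r to a full sibling = 0.5 (full sibs share both parents — two paths of length 2: r = 2·(1/2)^2 = 1/2).
r to a grandoffspring = 0.25 (two parent–offspring links: r = (1/2)^2 = 1/4).
r to a full niece or nephew = 1/4 (full aunt/uncle↔niece/nephew: two paths of length 3 through the shared grandparent pair: r = 2·(1/2)^3 = 1/4).
Summing one r·B term per recipient: 4·0.25·0.34 + 3·0.5·0.0891 + 1·0.25·0.183 + 1·0.25·0.171 = 0.56215.
0.56215 > 0.41: the indirect benefit exceeds the cost.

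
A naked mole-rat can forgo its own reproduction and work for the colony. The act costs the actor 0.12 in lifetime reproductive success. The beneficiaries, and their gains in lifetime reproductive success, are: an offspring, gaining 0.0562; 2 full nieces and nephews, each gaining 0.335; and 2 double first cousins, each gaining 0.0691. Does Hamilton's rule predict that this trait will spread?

Yes

Hamilton's rule: the trait is favored when the sum of r·B over every recipient exceeds the actor's cost C.
r to an offspring = 1/2 (one parent–offspring link: r = (1/2)^1 = 1/2).
r to a full niece or nephew = 0.25 (full aunt/uncle↔niece/nephew: two paths of length 3 through the shared grandparent pair: r = 2·(1/2)^3 = 1/4).
r to a double first cousin = 0.25 (double first cousins share both grandparent pairs — four paths of length 4: r = 4·(1/2)^4 = 1/4).
Summing one r·B term per recipient: 1·0.5·0.0562 + 2·0.25·0.335 + 2·0.25·0.0691 = 0.23015.
0.23015 > 0.12: the indirect benefit exceeds the cost.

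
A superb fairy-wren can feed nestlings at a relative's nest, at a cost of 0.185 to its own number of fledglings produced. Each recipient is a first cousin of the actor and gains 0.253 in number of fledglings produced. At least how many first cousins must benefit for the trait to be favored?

r to a first cousin = 0.125 (first cousins share one grandparent pair — two paths of length 4: r = 2·(1/2)^4 = 1/8).
Hamilton's rule: n·r·B > C  ⇒  n > C/(r·B) = 0.185/(0.125·0.253) = 5.85.
The smallest integer exceeding 5.85 is 6.

6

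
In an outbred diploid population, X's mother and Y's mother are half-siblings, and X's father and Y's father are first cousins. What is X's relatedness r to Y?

Independent pedigree routes through distinct common ancestors add.
X and Y are related in two ways: half first cousins through their mothers (r = 1/16) and second cousins through their fathers (r = 1/32).
r = 1/16 + 1/32 = 0.09375.

0.09375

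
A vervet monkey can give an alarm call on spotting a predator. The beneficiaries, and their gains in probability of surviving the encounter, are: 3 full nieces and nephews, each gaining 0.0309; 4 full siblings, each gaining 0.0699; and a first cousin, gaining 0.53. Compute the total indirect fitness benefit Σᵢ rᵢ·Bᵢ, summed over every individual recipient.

r to a full niece or nephew = 1/4 (full aunt/uncle↔niece/nephew: two paths of length 3 through the shared grandparent pair: r = 2·(1/2)^3 = 1/4).
r to a full sibling = 0.5 (full sibs share both parents — two paths of length 2: r = 2·(1/2)^2 = 1/2).
r to a first cousin = 0.125 (first cousins share one grandparent pair — two paths of length 4: r = 2·(1/2)^4 = 1/8).
Summing one r·B term per recipient: 3·0.25·0.0309 + 4·0.5·0.0699 + 1·0.125·0.53 = 0.229225.

0.229225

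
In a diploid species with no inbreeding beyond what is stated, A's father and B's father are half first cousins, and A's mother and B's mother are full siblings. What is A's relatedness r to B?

0.140625

With two independent routes of shared ancestry, r is the sum of the two contributions.
A and B are related in two ways: half second cousins through their fathers (r = 1/64) and first cousins through their mothers (r = 1/8).
r = 1/64 + 1/8 = 9/64 = 0.140625.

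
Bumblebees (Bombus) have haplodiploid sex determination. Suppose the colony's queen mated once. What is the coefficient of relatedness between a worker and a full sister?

Haplodiploid full sisters inherit their father's entire haploid genome identically (contributing 1/2) and on average half of their mother's contribution (1/2 · 1/2 = 1/4); r = 1/2 + 1/4 = 3/4.

0.75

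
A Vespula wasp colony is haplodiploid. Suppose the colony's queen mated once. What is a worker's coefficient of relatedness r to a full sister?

0.75

Haplodiploid full sisters inherit their father's entire haploid genome identically (contributing 1/2) and on average half of their mother's contribution (1/2 · 1/2 = 1/4); r = 1/2 + 1/4 = 3/4.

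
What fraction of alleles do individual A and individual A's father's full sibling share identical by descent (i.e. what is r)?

0.25

Each parent–offspring link contributes a factor of 1/2, and independent paths through distinct common ancestors add.
Full aunt/uncle↔niece/nephew: two paths of length 3 through the shared grandparent pair: r = 2·(1/2)^3 = 1/4.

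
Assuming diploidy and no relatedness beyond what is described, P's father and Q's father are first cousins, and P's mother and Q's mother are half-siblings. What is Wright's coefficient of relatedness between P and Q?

Wright's path rule: contributions from independent ancestry routes add.
P and Q are related in two ways: second cousins through their fathers (r = 1/32) and half first cousins through their mothers (r = 1/16).
r = 1/32 + 1/16 = 0.09375.

0.09375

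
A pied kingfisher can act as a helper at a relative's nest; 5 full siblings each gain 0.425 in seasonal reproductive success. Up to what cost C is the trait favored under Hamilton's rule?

1.0625

r to a full sibling = 1/2 (full sibs share both parents — two paths of length 2: r = 2·(1/2)^2 = 1/2).
Hamilton's rule: n·r·B > C, so the trait is favored while C < n·r·B = 5·0.5·0.425 = 1.0625.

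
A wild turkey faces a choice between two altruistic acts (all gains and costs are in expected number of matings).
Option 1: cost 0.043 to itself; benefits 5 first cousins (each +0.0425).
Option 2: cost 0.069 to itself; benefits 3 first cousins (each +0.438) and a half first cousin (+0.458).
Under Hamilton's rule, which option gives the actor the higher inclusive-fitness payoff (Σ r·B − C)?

Option 1: r to a first cousin = 0.125.
Option 1: Σ r·B − C = (5·0.125·0.0425) − 0.043 = -0.0164375.
Option 2: r to a first cousin = 0.125.
Option 2: r to a half first cousin = 0.0625.
Option 2: Σ r·B − C = (3·0.125·0.438 + 1·0.0625·0.458) − 0.069 = 0.123875.
Option 2 has the higher net inclusive-fitness payoff.

Option 2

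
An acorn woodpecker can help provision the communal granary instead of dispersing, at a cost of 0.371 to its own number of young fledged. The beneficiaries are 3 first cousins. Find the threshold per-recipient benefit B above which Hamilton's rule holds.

r to a first cousin = 1/8 (first cousins share one grandparent pair — two paths of length 4: r = 2·(1/2)^4 = 1/8).
Hamilton's rule with n recipients of equal r: n·r·B > C, so B > C/(n·r) = 0.371/(3·0.125) = 0.9893.

0.9893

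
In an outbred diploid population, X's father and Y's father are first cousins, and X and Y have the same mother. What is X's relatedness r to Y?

0.28125

With two independent routes of shared ancestry, r is the sum of the two contributions.
X and Y are related in two ways: second cousins through their fathers (r = 1/32) and half-sibs through their shared mother (r = 1/4).
r = 1/32 + 1/4 = 0.28125.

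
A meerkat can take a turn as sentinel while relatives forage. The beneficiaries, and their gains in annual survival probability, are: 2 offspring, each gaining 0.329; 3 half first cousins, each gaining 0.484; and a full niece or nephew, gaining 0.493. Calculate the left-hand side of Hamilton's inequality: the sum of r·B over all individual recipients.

0.543

r to an offspring = 1/2 (one parent–offspring link: r = (1/2)^1 = 1/2).
r to a half first cousin = 0.0625 (half first cousins share one grandparent — one path of length 4: r = (1/2)^4 = 1/16).
r to a full niece or nephew = 0.25 (full aunt/uncle↔niece/nephew: two paths of length 3 through the shared grandparent pair: r = 2·(1/2)^3 = 1/4).
Summing one r·B term per recipient: 2·0.5·0.329 + 3·0.0625·0.484 + 1·0.25·0.493 = 0.543.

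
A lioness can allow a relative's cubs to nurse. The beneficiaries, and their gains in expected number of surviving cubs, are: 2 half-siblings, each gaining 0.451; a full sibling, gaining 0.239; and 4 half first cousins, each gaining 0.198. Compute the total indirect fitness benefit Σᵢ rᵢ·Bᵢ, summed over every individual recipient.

r to a half-sibling = 1/4 (half-sibs share one parent — one path of length 2: r = (1/2)^2 = 1/4).
r to a full sibling = 0.5 (full sibs share both parents — two paths of length 2: r = 2·(1/2)^2 = 1/2).
r to a half first cousin = 0.0625 (half first cousins share one grandparent — one path of length 4: r = (1/2)^4 = 1/16).
Summing one r·B term per recipient: 2·0.25·0.451 + 1·0.5·0.239 + 4·0.0625·0.198 = 0.3945.

0.3945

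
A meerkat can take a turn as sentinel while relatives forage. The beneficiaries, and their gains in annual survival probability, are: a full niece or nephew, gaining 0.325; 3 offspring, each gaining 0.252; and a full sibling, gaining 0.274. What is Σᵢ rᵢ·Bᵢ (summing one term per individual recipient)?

0.59625

r to a full niece or nephew = 0.25 (full aunt/uncle↔niece/nephew: two paths of length 3 through the shared grandparent pair: r = 2·(1/2)^3 = 1/4).
r to an offspring = 1/2 (one parent–offspring link: r = (1/2)^1 = 1/2).
r to a full sibling = 1/2 (full sibs share both parents — two paths of length 2: r = 2·(1/2)^2 = 1/2).
Summing one r·B term per recipient: 1·0.25·0.325 + 3·0.5·0.252 + 1·0.5·0.274 = 0.59625.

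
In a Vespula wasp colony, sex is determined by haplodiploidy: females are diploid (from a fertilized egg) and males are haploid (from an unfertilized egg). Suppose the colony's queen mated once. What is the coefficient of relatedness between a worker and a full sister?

Haplodiploid full sisters inherit their father's entire haploid genome identically (contributing 1/2) and on average half of their mother's contribution (1/2 · 1/2 = 1/4); r = 1/2 + 1/4 = 3/4.

0.75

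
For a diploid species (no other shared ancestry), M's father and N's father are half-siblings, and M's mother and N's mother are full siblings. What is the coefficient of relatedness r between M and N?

With two independent routes of shared ancestry, r is the sum of the two contributions.
M and N are related in two ways: half first cousins through their fathers (r = 1/16) and first cousins through their mothers (r = 1/8).
r = 1/16 + 1/8 = 0.1875.

0.1875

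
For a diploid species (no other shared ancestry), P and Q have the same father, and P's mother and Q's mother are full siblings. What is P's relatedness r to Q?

0.375

Relatedness sums over independent paths through distinct common ancestors.
P and Q are related in two ways: half-sibs through their shared father (r = 1/4) and first cousins through their mothers (r = 1/8).
r = 1/4 + 1/8 = 3/8 = 0.375.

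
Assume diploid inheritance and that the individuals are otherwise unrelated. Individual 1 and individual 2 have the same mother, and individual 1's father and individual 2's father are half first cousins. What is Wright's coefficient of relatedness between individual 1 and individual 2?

0.265625

Wright's path rule: contributions from independent ancestry routes add.
Individual 1 and individual 2 are related in two ways: half-sibs through their shared mother (r = 1/4) and half second cousins through their fathers (r = 1/64).
r = 1/4 + 1/64 = 0.265625.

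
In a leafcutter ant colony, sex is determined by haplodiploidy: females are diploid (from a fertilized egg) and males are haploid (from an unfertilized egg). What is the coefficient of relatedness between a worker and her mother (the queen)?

0.5

One meiotic link between diploid queen and diploid daughter: r = 1/2.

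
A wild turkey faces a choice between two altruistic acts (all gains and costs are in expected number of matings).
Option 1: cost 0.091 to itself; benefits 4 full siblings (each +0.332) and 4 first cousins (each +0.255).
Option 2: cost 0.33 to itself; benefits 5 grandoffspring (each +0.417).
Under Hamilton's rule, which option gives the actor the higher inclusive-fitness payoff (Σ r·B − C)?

Option 1

Option 1: r to a full sibling = 0.5.
Option 1: r to a first cousin = 0.125.
Option 1: Σ r·B − C = (4·0.5·0.332 + 4·0.125·0.255) − 0.091 = 0.7005.
Option 2: r to a grandoffspring = 0.25.
Option 2: Σ r·B − C = (5·0.25·0.417) − 0.33 = 0.19125.
Option 1 has the higher net inclusive-fitness payoff.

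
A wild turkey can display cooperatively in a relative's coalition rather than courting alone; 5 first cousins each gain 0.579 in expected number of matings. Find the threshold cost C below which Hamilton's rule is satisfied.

0.361875

r to a first cousin = 0.125 (first cousins share one grandparent pair — two paths of length 4: r = 2·(1/2)^4 = 1/8).
Hamilton's rule: n·r·B > C, so the trait is favored while C < n·r·B = 5·0.125·0.579 = 0.361875.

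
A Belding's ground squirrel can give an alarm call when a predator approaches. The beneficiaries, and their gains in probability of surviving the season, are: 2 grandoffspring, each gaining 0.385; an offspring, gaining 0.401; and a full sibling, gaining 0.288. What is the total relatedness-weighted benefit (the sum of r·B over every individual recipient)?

r to a grandoffspring = 0.25 (two parent–offspring links: r = (1/2)^2 = 1/4).
r to an offspring = 0.5 (one parent–offspring link: r = (1/2)^1 = 1/2).
r to a full sibling = 0.5 (full sibs share both parents — two paths of length 2: r = 2·(1/2)^2 = 1/2).
Summing one r·B term per recipient: 2·0.25·0.385 + 1·0.5·0.401 + 1·0.5·0.288 = 0.537.

0.537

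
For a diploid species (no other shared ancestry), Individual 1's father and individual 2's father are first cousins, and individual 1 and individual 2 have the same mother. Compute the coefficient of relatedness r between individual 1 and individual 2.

0.28125

With two independent routes of shared ancestry, r is the sum of the two contributions.
Individual 1 and individual 2 are related in two ways: second cousins through their fathers (r = 1/32) and half-sibs through their shared mother (r = 1/4).
r = 1/32 + 1/4 = 9/32 = 0.28125.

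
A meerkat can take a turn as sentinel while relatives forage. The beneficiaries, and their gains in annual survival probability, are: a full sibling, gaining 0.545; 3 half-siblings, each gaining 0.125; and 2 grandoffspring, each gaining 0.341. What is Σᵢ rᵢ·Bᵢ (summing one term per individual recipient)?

r to a full sibling = 1/2 (full sibs share both parents — two paths of length 2: r = 2·(1/2)^2 = 1/2).
r to a half-sibling = 1/4 (half-sibs share one parent — one path of length 2: r = (1/2)^2 = 1/4).
r to a grandoffspring = 0.25 (two parent–offspring links: r = (1/2)^2 = 1/4).
Summing one r·B term per recipient: 1·0.5·0.545 + 3·0.25·0.125 + 2·0.25·0.341 = 0.53675.

0.53675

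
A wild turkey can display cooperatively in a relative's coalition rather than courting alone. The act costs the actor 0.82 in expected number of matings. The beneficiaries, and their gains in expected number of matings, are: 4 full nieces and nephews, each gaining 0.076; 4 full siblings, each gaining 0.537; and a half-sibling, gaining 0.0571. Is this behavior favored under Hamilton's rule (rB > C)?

Yes

Hamilton's rule: the trait is favored when the sum of r·B over every recipient exceeds the actor's cost C.
r to a full niece or nephew = 1/4 (full aunt/uncle↔niece/nephew: two paths of length 3 through the shared grandparent pair: r = 2·(1/2)^3 = 1/4).
r to a full sibling = 0.5 (full sibs share both parents — two paths of length 2: r = 2·(1/2)^2 = 1/2).
r to a half-sibling = 1/4 (half-sibs share one parent — one path of length 2: r = (1/2)^2 = 1/4).
Summing one r·B term per recipient: 4·0.25·0.076 + 4·0.5·0.537 + 1·0.25·0.0571 = 1.164275.
1.164275 > 0.82: the indirect benefit exceeds the cost.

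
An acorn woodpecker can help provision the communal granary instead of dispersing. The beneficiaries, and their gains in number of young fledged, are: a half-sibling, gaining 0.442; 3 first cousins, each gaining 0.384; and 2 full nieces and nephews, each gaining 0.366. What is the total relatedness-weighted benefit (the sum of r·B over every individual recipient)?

r to a half-sibling = 0.25 (half-sibs share one parent — one path of length 2: r = (1/2)^2 = 1/4).
r to a first cousin = 1/8 (first cousins share one grandparent pair — two paths of length 4: r = 2·(1/2)^4 = 1/8).
r to a full niece or nephew = 1/4 (full aunt/uncle↔niece/nephew: two paths of length 3 through the shared grandparent pair: r = 2·(1/2)^3 = 1/4).
Summing one r·B term per recipient: 1·0.25·0.442 + 3·0.125·0.384 + 2·0.25·0.366 = 0.4375.

0.4375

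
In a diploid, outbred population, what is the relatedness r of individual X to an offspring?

One parent–offspring link: r = (1/2)^1 = 1/2.

0.5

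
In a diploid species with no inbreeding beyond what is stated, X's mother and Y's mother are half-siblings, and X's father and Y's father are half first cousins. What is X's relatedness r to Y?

0.078125

Wright's path rule: contributions from independent ancestry routes add.
X and Y are related in two ways: half first cousins through their mothers (r = 1/16) and half second cousins through their fathers (r = 1/64).
r = 1/16 + 1/64 = 5/64 = 0.078125.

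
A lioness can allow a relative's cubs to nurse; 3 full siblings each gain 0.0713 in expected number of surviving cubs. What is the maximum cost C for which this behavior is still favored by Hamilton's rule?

r to a full sibling = 0.5 (full sibs share both parents — two paths of length 2: r = 2·(1/2)^2 = 1/2).
Hamilton's rule: n·r·B > C, so the trait is favored while C < n·r·B = 3·0.5·0.0713 = 0.10695.

0.10695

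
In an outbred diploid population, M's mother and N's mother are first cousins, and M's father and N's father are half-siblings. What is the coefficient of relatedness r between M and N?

With two independent routes of shared ancestry, r is the sum of the two contributions.
M and N are related in two ways: second cousins through their mothers (r = 1/32) and half first cousins through their fathers (r = 1/16).
r = 1/32 + 1/16 = 3/32 = 0.09375.

0.09375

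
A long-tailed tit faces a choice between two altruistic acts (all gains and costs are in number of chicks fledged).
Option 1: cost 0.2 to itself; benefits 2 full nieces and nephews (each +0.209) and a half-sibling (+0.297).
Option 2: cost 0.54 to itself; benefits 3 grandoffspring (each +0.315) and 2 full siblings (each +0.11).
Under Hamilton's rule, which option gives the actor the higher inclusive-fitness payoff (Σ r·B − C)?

Option 1

Option 1: r to a full niece or nephew = 0.25.
Option 1: r to a half-sibling = 0.25.
Option 1: Σ r·B − C = (2·0.25·0.209 + 1·0.25·0.297) − 0.2 = -0.02125.
Option 2: r to a grandoffspring = 0.25.
Option 2: r to a full sibling = 0.5.
Option 2: Σ r·B − C = (3·0.25·0.315 + 2·0.5·0.11) − 0.54 = -0.19375.
Option 1 has the higher net inclusive-fitness payoff.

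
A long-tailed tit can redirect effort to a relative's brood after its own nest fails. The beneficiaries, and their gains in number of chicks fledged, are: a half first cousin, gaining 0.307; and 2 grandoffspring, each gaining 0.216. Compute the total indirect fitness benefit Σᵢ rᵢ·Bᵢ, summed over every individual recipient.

r to a half first cousin = 0.0625 (half first cousins share one grandparent — one path of length 4: r = (1/2)^4 = 1/16).
r to a grandoffspring = 0.25 (two parent–offspring links: r = (1/2)^2 = 1/4).
Summing one r·B term per recipient: 1·0.0625·0.307 + 2·0.25·0.216 = 0.1271875.

0.1271875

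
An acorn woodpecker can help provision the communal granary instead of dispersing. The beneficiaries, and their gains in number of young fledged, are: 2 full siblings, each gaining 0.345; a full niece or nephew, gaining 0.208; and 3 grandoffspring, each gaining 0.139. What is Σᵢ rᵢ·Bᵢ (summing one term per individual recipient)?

0.50125

r to a full sibling = 1/2 (full sibs share both parents — two paths of length 2: r = 2·(1/2)^2 = 1/2).
r to a full niece or nephew = 0.25 (full aunt/uncle↔niece/nephew: two paths of length 3 through the shared grandparent pair: r = 2·(1/2)^3 = 1/4).
r to a grandoffspring = 1/4 (two parent–offspring links: r = (1/2)^2 = 1/4).
Summing one r·B term per recipient: 2·0.5·0.345 + 1·0.25·0.208 + 3·0.25·0.139 = 0.50125.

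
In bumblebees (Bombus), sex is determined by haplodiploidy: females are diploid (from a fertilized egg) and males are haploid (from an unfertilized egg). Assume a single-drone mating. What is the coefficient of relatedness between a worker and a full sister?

0.75

Haplodiploid full sisters inherit their father's entire haploid genome identically (contributing 1/2) and on average half of their mother's contribution (1/2 · 1/2 = 1/4); r = 1/2 + 1/4 = 3/4.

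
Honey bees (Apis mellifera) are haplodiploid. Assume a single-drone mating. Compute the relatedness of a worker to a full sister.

Haplodiploid full sisters inherit their father's entire haploid genome identically (contributing 1/2) and on average half of their mother's contribution (1/2 · 1/2 = 1/4); r = 1/2 + 1/4 = 3/4.

0.75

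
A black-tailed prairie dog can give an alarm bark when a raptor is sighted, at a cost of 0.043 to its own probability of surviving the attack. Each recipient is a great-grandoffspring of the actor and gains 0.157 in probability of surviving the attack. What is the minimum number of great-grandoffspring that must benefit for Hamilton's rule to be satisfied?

3

r to a great-grandoffspring = 0.125 (three parent–offspring links: r = (1/2)^3 = 1/8).
Hamilton's rule: n·r·B > C  ⇒  n > C/(r·B) = 0.043/(0.125·0.157) = 2.191.
The smallest integer exceeding 2.191 is 3.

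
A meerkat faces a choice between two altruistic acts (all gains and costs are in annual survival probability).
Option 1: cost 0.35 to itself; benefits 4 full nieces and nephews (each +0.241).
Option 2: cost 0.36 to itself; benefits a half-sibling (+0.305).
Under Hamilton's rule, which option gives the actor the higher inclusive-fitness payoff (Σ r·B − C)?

Option 1

Option 1: r to a full niece or nephew = 0.25.
Option 1: Σ r·B − C = (4·0.25·0.241) − 0.35 = -0.109.
Option 2: r to a half-sibling = 0.25.
Option 2: Σ r·B − C = (1·0.25·0.305) − 0.36 = -0.28375.
Option 1 has the higher net inclusive-fitness payoff.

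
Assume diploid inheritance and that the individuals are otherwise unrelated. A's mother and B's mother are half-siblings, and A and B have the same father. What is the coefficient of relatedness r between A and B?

0.3125

Independent pedigree routes through distinct common ancestors add.
A and B are related in two ways: half first cousins through their mothers (r = 1/16) and half-sibs through their shared father (r = 1/4).
r = 1/16 + 1/4 = 0.3125.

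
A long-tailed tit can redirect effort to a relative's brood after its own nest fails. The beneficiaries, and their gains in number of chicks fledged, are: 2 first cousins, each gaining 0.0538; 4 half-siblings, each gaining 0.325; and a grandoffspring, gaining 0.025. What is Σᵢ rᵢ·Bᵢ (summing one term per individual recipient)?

0.3447

r to a first cousin = 0.125 (first cousins share one grandparent pair — two paths of length 4: r = 2·(1/2)^4 = 1/8).
r to a half-sibling = 1/4 (half-sibs share one parent — one path of length 2: r = (1/2)^2 = 1/4).
r to a grandoffspring = 1/4 (two parent–offspring links: r = (1/2)^2 = 1/4).
Summing one r·B term per recipient: 2·0.125·0.0538 + 4·0.25·0.325 + 1·0.25·0.025 = 0.3447.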